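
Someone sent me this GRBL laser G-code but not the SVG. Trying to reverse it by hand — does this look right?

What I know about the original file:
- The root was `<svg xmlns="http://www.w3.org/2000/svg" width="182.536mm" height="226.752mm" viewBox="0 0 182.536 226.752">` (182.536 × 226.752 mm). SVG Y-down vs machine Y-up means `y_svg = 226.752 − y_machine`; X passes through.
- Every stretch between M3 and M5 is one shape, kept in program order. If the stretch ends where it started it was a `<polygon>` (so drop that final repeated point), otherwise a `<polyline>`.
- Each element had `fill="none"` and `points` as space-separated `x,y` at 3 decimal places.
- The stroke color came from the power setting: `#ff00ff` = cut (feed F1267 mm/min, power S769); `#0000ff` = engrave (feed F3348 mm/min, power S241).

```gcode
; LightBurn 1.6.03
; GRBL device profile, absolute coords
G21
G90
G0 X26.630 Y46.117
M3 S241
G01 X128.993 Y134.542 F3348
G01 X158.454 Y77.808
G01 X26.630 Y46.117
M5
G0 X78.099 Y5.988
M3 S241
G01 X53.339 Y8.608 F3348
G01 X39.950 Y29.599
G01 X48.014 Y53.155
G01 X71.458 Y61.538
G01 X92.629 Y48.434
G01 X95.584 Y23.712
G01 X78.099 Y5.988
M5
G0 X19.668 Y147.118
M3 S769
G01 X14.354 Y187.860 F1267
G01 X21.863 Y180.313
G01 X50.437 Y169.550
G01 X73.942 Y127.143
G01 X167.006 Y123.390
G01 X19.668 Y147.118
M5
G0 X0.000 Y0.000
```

<svg xmlns="http://www.w3.org/2000/svg" width="182.536mm" height="226.752mm" viewBox="0 0 182.536 226.752">
  <polygon points="26.630,180.635 128.993,92.210 158.454,148.944" fill="none" stroke="#0000ff"/>
  <polygon points="78.099,220.764 53.339,218.144 39.950,197.153 48.014,173.597 71.458,165.214 92.629,178.318 95.584,203.040" fill="none" stroke="#0000ff"/>
  <polygon points="19.668,79.634 14.354,38.892 21.863,46.439 50.437,57.202 73.942,99.609 167.006,103.362" fill="none" stroke="#ff00ff"/>
</svg>

y_svg = 226.752 − y_m.

[1] S241→`#0000ff` (engrave); closed run; points: 26.630,180.635 128.993,92.210 158.454,148.944

[2] S241→`#0000ff` (engrave); closed run; points: 78.099,220.764 53.339,218.144 39.950,197.153 48.014,173.597 71.458,165.214 92.629,178.318 95.584,203.040

[3] S769→`#ff00ff` (cut); closed run; points: 19.668,79.634 14.354,38.892 21.863,46.439 50.437,57.202 73.942,99.609 167.006,103.362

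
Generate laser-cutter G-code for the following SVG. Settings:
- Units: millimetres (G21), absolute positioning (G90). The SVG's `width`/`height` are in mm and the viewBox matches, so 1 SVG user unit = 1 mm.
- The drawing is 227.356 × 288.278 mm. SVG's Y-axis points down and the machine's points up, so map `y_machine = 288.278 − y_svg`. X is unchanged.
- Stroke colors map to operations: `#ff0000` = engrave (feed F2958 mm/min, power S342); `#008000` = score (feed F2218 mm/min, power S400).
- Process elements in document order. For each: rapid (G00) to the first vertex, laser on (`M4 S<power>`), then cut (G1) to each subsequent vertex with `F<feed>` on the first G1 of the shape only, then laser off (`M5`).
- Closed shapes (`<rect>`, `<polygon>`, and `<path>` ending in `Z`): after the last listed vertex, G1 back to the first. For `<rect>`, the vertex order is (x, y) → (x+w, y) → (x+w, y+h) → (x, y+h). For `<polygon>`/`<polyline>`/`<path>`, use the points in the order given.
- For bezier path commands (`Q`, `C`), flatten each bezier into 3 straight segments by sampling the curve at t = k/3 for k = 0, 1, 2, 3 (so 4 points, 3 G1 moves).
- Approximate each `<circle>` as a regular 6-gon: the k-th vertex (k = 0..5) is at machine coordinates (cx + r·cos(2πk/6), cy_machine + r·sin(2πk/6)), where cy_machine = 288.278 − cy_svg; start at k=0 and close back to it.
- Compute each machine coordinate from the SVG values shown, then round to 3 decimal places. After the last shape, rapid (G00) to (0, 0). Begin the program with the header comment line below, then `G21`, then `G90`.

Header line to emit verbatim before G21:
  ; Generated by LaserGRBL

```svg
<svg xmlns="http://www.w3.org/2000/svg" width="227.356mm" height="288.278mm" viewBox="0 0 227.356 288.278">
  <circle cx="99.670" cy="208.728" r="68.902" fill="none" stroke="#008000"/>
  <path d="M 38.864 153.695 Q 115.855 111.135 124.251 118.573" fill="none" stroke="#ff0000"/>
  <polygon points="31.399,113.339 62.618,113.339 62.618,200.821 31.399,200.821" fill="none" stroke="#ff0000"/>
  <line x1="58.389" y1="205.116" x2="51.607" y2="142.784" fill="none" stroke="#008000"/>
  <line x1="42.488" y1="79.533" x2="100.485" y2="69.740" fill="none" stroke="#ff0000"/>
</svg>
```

Since the viewBox matches the mm dimensions, user units are millimetres directly. The only transform is the Y-flip y_m = 288.278 − y_svg.

Shape 1 is a circle drawn with `<circle>`. Its stroke #008000 means score at S400, F2218. After flipping Y the toolpath is (168.572,79.550) → (134.121,139.221) → (65.219,139.221) → (30.768,79.550) → (65.219,19.879) → (134.121,19.879) → (168.572,79.550), returning to the start.

Shape 2 is a quadratic bezier drawn with `<path>`. Its stroke #ff0000 means engrave at S342, F2958. After flipping Y the toolpath is (38.864,134.583) → (82.570,157.401) → (111.032,169.108) → (124.251,169.705).

Shape 3 is a rectangle drawn with `<polygon>`. Its stroke #ff0000 means engrave at S342, F2958. After flipping Y the toolpath is (31.399,174.939) → (62.618,174.939) → (62.618,87.457) → (31.399,87.457) → (31.399,174.939), returning to the start.

Shape 4 is a line segment drawn with `<line>`. Its stroke #008000 means score at S400, F2218. After flipping Y the toolpath is (58.389,83.162) → (51.607,145.494).

Shape 5 is a line segment drawn with `<line>`. Its stroke #ff0000 means engrave at S342, F2958. After flipping Y the toolpath is (42.488,208.745) → (100.485,218.538).

; Generated by LaserGRBL
G21
G90
G00 X168.572 Y79.550
M4 S400
G1 X134.121 Y139.221 F2218
G1 X65.219 Y139.221
G1 X30.768 Y79.550
G1 X65.219 Y19.879
G1 X134.121 Y19.879
G1 X168.572 Y79.550
M5
G00 X38.864 Y134.583
M4 S342
G1 X82.570 Y157.401 F2958
G1 X111.032 Y169.108
G1 X124.251 Y169.705
M5
G00 X31.399 Y174.939
M4 S342
G1 X62.618 Y174.939 F2958
G1 X62.618 Y87.457
G1 X31.399 Y87.457
G1 X31.399 Y174.939
M5
G00 X58.389 Y83.162
M4 S400
G1 X51.607 Y145.494 F2218
M5
G00 X42.488 Y208.745
M4 S342
G1 X100.485 Y218.538 F2958
M5
G00 X0.000 Y0.000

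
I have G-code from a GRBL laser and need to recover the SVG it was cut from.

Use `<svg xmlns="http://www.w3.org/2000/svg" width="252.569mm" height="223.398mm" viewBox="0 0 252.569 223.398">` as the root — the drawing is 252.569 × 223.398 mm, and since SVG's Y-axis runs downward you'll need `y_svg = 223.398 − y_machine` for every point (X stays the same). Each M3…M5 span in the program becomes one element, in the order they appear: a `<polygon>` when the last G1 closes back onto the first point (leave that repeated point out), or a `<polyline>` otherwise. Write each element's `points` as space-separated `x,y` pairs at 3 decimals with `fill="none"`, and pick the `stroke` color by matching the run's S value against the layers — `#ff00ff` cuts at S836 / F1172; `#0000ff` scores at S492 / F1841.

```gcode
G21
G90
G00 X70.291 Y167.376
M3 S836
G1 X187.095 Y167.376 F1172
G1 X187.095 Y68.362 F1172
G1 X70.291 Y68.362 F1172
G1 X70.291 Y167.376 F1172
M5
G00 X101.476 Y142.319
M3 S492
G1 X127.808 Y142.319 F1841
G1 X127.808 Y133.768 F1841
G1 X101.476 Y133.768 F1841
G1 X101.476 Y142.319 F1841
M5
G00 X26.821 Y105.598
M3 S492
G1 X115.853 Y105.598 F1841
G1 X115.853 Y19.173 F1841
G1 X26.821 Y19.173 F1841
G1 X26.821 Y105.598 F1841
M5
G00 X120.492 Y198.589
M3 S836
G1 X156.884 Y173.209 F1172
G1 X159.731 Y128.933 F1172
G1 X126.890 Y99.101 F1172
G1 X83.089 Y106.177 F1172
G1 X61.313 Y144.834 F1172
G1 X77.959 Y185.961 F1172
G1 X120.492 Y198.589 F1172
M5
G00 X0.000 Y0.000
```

<svg xmlns="http://www.w3.org/2000/svg" width="252.569mm" height="223.398mm" viewBox="0 0 252.569 223.398">
  <polygon points="70.291,56.022 187.095,56.022 187.095,155.036 70.291,155.036" fill="none" stroke="#ff00ff"/>
  <polygon points="101.476,81.079 127.808,81.079 127.808,89.630 101.476,89.630" fill="none" stroke="#0000ff"/>
  <polygon points="26.821,117.800 115.853,117.800 115.853,204.225 26.821,204.225" fill="none" stroke="#0000ff"/>
  <polygon points="120.492,24.809 156.884,50.189 159.731,94.465 126.890,124.297 83.089,117.221 61.313,78.564 77.959,37.437" fill="none" stroke="#ff00ff"/>
</svg>

Each laser-on run becomes one SVG element. Flip Y back into SVG space with y_svg = 223.398 − y_machine.

Run 1: power S836 maps to stroke `#ff00ff` (cut). The run returns to its start, so emit a `<polygon>` with points (Y-flipped): 70.291,56.022 187.095,56.022 187.095,155.036 70.291,155.036.

Run 2: power S492 maps to stroke `#0000ff` (score). The run returns to its start, so emit a `<polygon>` with points (Y-flipped): 101.476,81.079 127.808,81.079 127.808,89.630 101.476,89.630.

Run 3: S492 ⇒ score layer `#0000ff`. The run returns to its start, so emit a `<polygon>` with points (Y-flipped): 26.821,117.800 115.853,117.800 115.853,204.225 26.821,204.225.

Run 4: power S836 maps to stroke `#ff00ff` (cut). The run returns to its start, so emit a `<polygon>` with points (Y-flipped): 120.492,24.809 156.884,50.189 159.731,94.465 126.890,124.297 83.089,117.221 61.313,78.564 77.959,37.437.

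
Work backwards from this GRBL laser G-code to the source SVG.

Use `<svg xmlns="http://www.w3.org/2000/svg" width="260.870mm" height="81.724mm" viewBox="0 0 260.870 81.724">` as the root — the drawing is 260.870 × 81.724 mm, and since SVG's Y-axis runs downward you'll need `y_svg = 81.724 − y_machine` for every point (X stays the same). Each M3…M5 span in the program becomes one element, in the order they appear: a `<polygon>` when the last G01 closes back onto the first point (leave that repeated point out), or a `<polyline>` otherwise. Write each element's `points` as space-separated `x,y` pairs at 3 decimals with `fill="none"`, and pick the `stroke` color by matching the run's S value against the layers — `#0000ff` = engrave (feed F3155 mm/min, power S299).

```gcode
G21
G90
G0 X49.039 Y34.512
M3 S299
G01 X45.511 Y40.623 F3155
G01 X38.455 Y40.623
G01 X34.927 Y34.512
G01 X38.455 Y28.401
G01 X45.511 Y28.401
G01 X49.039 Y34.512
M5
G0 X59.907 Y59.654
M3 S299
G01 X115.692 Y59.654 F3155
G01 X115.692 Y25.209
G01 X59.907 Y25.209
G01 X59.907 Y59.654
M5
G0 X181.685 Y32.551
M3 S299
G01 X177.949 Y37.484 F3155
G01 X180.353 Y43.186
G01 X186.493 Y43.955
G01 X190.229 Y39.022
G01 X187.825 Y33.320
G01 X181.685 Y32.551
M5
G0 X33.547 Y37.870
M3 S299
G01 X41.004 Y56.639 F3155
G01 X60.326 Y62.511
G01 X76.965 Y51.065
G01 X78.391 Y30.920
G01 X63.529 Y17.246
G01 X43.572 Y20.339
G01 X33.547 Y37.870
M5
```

<svg xmlns="http://www.w3.org/2000/svg" width="260.870mm" height="81.724mm" viewBox="0 0 260.870 81.724">
  <polygon points="49.039,47.212 45.511,41.101 38.455,41.101 34.927,47.212 38.455,53.323 45.511,53.323" fill="none" stroke="#0000ff"/>
  <polygon points="59.907,22.070 115.692,22.070 115.692,56.515 59.907,56.515" fill="none" stroke="#0000ff"/>
  <polygon points="181.685,49.173 177.949,44.240 180.353,38.538 186.493,37.769 190.229,42.702 187.825,48.404" fill="none" stroke="#0000ff"/>
  <polygon points="33.547,43.854 41.004,25.085 60.326,19.213 76.965,30.659 78.391,50.804 63.529,64.478 43.572,61.385" fill="none" stroke="#0000ff"/>
</svg>

Each laser-on run becomes one SVG element. Flip Y back into SVG space with y_svg = 81.724 − y_machine. Every run uses S299, so all elements get stroke `#0000ff` (engrave).

Run 1: The run returns to its start, so emit a `<polygon>` with points (Y-flipped): 49.039,47.212 45.511,41.101 38.455,41.101 34.927,47.212 38.455,53.323 45.511,53.323.

Run 2: The run returns to its start, so emit a `<polygon>` with points (Y-flipped): 59.907,22.070 115.692,22.070 115.692,56.515 59.907,56.515.

Run 3: The run returns to its start, so emit a `<polygon>` with points (Y-flipped): 181.685,49.173 177.949,44.240 180.353,38.538 186.493,37.769 190.229,42.702 187.825,48.404.

Run 4: The run returns to its start, so emit a `<polygon>` with points (Y-flipped): 33.547,43.854 41.004,25.085 60.326,19.213 76.965,30.659 78.391,50.804 63.529,64.478 43.572,61.385.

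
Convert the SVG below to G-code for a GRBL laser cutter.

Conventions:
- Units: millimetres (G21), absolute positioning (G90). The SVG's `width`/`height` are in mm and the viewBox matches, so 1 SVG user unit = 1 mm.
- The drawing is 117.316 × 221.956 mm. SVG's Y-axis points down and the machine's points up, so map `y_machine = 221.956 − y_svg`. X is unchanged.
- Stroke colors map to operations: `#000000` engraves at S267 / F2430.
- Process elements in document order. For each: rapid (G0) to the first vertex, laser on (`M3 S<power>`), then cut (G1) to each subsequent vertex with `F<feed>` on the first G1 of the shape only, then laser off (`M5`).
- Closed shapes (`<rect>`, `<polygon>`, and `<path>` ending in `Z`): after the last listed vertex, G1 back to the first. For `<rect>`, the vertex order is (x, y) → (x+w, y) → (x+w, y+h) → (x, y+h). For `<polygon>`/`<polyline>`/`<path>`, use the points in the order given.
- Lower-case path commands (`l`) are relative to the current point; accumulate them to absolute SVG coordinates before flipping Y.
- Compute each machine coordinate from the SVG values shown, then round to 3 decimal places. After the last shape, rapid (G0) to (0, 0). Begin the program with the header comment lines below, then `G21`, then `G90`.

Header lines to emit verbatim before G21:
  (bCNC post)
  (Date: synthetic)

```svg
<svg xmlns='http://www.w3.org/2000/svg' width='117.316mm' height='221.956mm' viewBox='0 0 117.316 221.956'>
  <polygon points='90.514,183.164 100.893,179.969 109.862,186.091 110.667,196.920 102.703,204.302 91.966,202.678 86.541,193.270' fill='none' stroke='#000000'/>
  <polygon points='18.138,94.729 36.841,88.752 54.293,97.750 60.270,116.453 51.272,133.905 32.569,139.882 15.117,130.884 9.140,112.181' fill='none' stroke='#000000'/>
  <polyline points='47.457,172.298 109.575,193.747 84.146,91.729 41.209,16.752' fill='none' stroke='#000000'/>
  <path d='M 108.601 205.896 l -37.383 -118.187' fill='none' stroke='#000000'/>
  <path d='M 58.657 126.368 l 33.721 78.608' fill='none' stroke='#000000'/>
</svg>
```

viewBox `0 0 117.316 221.956` with mm width/height → 1 unit = 1 mm. Flip: y_m = 221.956 − y_svg.

**Shape 1** — `<polygon>` regular polygon, stroke `#000000` → engrave (S267, F2430). Machine vertices: (90.514,38.792) → (100.893,41.987) → (109.862,35.865) → (110.667,25.036) → (102.703,17.654) → (91.966,19.278) → (86.541,28.686) → (90.514,38.792). Closed: final G1 returns to the first vertex.

**Shape 2** — `<polygon>` regular polygon, stroke `#000000` → engrave (S267, F2430). Machine vertices: (18.138,127.227) → (36.841,133.204) → (54.293,124.206) → (60.270,105.503) → (51.272,88.051) → (32.569,82.074) → (15.117,91.072) → (9.140,109.775) → (18.138,127.227). Closed: final G1 returns to the first vertex.

**Shape 3** — `<polyline>` open polyline, stroke `#000000` → engrave (S267, F2430). Machine vertices: (47.457,49.658) → (109.575,28.209) → (84.146,130.227) → (41.209,205.204). Open path.

**Shape 4** — `<path>` line segment, stroke `#000000` → engrave (S267, F2430). Machine vertices: (108.601,16.060) → (71.218,134.247). Open path.

**Shape 5** — `<path>` line segment, stroke `#000000` → engrave (S267, F2430). Machine vertices: (58.657,95.588) → (92.378,16.980). Open path.

(bCNC post)
(Date: synthetic)
G21
G90
G0 X90.514 Y38.792
M3 S267
G1 X100.893 Y41.987 F2430
G1 X109.862 Y35.865
G1 X110.667 Y25.036
G1 X102.703 Y17.654
G1 X91.966 Y19.278
G1 X86.541 Y28.686
G1 X90.514 Y38.792
M5
G0 X18.138 Y127.227
M3 S267
G1 X36.841 Y133.204 F2430
G1 X54.293 Y124.206
G1 X60.270 Y105.503
G1 X51.272 Y88.051
G1 X32.569 Y82.074
G1 X15.117 Y91.072
G1 X9.140 Y109.775
G1 X18.138 Y127.227
M5
G0 X47.457 Y49.658
M3 S267
G1 X109.575 Y28.209 F2430
G1 X84.146 Y130.227
G1 X41.209 Y205.204
M5
G0 X108.601 Y16.060
M3 S267
G1 X71.218 Y134.247 F2430
M5
G0 X58.657 Y95.588
M3 S267
G1 X92.378 Y16.980 F2430
M5
G0 X0.000 Y0.000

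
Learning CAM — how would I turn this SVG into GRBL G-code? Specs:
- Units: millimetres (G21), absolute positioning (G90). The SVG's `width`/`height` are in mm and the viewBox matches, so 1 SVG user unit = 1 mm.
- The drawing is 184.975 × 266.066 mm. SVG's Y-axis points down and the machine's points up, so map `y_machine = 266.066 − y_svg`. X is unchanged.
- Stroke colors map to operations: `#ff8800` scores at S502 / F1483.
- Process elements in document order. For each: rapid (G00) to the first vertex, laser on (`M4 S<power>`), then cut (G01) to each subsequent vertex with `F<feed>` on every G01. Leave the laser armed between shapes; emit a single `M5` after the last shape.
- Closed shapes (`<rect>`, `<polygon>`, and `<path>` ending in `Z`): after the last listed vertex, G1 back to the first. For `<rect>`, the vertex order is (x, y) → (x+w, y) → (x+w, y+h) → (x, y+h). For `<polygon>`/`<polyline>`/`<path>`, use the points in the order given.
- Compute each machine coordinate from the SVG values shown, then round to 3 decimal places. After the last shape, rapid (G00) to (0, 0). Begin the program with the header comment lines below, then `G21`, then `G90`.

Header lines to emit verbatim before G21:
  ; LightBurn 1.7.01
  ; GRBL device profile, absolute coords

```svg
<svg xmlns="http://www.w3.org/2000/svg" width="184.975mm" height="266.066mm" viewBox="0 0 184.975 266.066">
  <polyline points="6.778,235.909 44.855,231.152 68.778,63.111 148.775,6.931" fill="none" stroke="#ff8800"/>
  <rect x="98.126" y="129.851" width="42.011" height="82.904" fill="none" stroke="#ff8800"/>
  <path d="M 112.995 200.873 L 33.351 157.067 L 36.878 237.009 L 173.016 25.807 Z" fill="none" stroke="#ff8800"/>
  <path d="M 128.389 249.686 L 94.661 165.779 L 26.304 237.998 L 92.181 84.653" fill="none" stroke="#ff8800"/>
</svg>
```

1 u = 1 mm; y_m = 266.066 − y.

[1] `<polyline>` open polyline, #ff8800→score S502 F1483: (6.778,30.157) → (44.855,34.914) → (68.778,202.955) → (148.775,259.135)

[2] `<rect>` rectangle, #ff8800→score S502 F1483: (98.126,136.215) → (140.137,136.215) → (140.137,53.311) → (98.126,53.311) → (98.126,136.215) (closed)

[3] `<path>` closed polygon, #ff8800→score S502 F1483: (112.995,65.193) → (33.351,108.999) → (36.878,29.057) → (173.016,240.259) → (112.995,65.193) (closed)

[4] `<path>` open polyline, #ff8800→score S502 F1483: (128.389,16.380) → (94.661,100.287) → (26.304,28.068) → (92.181,181.413)

; LightBurn 1.7.01
; GRBL device profile, absolute coords
G21
G90
G00 X6.778 Y30.157
M4 S502
G01 X44.855 Y34.914 F1483
G01 X68.778 Y202.955 F1483
G01 X148.775 Y259.135 F1483
G00 X98.126 Y136.215
M4 S502
G01 X140.137 Y136.215 F1483
G01 X140.137 Y53.311 F1483
G01 X98.126 Y53.311 F1483
G01 X98.126 Y136.215 F1483
G00 X112.995 Y65.193
M4 S502
G01 X33.351 Y108.999 F1483
G01 X36.878 Y29.057 F1483
G01 X173.016 Y240.259 F1483
G01 X112.995 Y65.193 F1483
G00 X128.389 Y16.380
M4 S502
G01 X94.661 Y100.287 F1483
G01 X26.304 Y28.068 F1483
G01 X92.181 Y181.413 F1483
M5
G00 X0.000 Y0.000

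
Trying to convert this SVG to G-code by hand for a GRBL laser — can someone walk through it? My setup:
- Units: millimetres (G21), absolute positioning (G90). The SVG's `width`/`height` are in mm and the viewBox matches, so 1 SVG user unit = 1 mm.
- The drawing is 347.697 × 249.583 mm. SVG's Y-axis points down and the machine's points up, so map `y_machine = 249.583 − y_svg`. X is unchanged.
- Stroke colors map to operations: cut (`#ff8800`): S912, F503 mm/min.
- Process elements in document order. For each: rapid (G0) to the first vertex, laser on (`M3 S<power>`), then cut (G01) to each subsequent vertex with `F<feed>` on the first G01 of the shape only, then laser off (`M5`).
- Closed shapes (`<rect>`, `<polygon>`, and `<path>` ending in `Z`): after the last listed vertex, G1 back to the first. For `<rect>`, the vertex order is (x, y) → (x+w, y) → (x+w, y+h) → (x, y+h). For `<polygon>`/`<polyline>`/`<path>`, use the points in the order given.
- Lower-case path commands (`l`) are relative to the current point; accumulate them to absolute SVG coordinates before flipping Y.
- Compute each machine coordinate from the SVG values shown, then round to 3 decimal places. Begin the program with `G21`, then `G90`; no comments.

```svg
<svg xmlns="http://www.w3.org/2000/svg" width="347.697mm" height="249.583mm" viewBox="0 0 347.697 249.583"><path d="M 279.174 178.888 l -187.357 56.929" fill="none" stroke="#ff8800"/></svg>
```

G21
G90
G0 X279.174 Y70.695
M3 S912
G01 X91.817 Y13.766 F503
M5

Since the viewBox matches the mm dimensions, user units are millimetres directly. The only transform is the Y-flip y_m = 249.583 − y_svg.

Shape 1 is a line segment drawn with `<path>`. Its stroke #ff8800 means cut at S912, F503. After flipping Y the toolpath is (279.174,70.695) → (91.817,13.766).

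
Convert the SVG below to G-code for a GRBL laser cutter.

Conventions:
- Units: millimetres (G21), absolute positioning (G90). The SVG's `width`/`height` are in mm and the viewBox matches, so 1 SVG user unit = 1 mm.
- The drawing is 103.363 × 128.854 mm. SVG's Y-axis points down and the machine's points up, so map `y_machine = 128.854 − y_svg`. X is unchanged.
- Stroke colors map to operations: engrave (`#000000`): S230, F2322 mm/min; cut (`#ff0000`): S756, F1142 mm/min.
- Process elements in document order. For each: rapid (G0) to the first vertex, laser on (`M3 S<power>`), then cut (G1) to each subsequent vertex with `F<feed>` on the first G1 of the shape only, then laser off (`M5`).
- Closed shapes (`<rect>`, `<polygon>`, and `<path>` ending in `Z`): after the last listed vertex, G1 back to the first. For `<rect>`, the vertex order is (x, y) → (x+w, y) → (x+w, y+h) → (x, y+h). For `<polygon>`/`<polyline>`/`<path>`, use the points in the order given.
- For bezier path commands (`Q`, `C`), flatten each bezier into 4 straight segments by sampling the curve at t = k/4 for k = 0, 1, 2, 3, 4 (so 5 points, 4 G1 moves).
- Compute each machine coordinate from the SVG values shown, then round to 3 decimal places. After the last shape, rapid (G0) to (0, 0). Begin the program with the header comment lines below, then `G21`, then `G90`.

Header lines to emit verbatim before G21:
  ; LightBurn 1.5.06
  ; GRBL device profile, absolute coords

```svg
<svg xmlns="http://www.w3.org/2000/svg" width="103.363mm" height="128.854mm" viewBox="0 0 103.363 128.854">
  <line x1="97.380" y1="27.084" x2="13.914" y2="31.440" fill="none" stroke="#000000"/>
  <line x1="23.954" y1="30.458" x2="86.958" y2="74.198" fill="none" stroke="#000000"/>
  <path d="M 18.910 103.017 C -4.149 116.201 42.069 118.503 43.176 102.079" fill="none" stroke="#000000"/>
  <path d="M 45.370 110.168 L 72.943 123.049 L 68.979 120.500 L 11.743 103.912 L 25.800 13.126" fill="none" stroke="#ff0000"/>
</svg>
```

viewBox `0 0 103.363 128.854` with mm width/height → 1 unit = 1 mm. Flip: y_m = 128.854 − y_svg.

**Shape 1** — `<line>` line segment, stroke `#000000` → engrave (S230, F2322). Machine vertices: (97.380,101.770) → (13.914,97.414). Open path.

**Shape 2** — `<line>` line segment, stroke `#000000` → engrave (S230, F2322). Machine vertices: (23.954,98.396) → (86.958,54.656). Open path.

**Shape 3** — `<path>` cubic bezier, stroke `#000000` → engrave (S230, F2322). Control points (SVG): P0=(18.910,103.017), P1=(-4.149,116.201), P2=(42.069,118.503), P3=(43.176,102.079); sampled at t=k/4. Machine vertices: (18.910,25.837) → (12.818,18.112) → (21.981,15.203) → (35.675,17.846) → (43.176,26.775). Open path.

**Shape 4** — `<path>` open polyline, stroke `#ff0000` → cut (S756, F1142). Machine vertices: (45.370,18.686) → (72.943,5.805) → (68.979,8.354) → (11.743,24.942) → (25.800,115.728). Open path.

; LightBurn 1.5.06
; GRBL device profile, absolute coords
G21
G90
G0 X97.380 Y101.770
M3 S230
G1 X13.914 Y97.414 F2322
M5
G0 X23.954 Y98.396
M3 S230
G1 X86.958 Y54.656 F2322
M5
G0 X18.910 Y25.837
M3 S230
G1 X12.818 Y18.112 F2322
G1 X21.981 Y15.203
G1 X35.675 Y17.846
G1 X43.176 Y26.775
M5
G0 X45.370 Y18.686
M3 S756
G1 X72.943 Y5.805 F1142
G1 X68.979 Y8.354
G1 X11.743 Y24.942
G1 X25.800 Y115.728
M5
G0 X0.000 Y0.000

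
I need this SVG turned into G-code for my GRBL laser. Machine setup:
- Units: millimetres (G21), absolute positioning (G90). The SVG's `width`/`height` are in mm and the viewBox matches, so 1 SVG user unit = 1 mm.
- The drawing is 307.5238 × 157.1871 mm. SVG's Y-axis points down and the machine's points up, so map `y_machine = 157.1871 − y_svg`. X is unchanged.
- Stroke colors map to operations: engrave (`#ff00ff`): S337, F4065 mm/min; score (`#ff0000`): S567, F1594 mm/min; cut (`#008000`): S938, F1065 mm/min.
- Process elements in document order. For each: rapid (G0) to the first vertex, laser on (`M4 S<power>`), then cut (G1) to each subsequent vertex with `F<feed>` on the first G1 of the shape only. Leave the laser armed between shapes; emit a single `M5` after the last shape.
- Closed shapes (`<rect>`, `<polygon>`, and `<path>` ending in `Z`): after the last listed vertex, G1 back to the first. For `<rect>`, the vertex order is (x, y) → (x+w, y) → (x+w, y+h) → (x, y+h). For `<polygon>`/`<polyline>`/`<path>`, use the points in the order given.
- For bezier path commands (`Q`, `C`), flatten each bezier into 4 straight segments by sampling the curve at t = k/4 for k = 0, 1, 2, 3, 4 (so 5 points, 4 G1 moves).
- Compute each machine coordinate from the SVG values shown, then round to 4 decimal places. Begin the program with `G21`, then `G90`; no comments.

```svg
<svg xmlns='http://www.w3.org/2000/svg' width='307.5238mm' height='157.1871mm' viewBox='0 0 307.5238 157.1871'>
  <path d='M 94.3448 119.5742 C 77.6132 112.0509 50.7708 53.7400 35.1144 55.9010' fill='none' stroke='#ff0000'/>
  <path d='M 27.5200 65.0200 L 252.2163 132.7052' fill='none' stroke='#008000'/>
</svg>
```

G21
G90
G0 X94.3448 Y37.6129
M4 S567
G1 X80.2331 Y51.0396 F1594
G1 X64.3264 Y73.0811
G1 X48.6213 Y93.3068
G1 X35.1144 Y101.2861
G0 X27.5200 Y92.1671
M4 S938
G1 X252.2163 Y24.4819 F1065
M5

1 u = 1 mm; y_m = 157.1871 − y.

[1] `<path>` cubic bezier, #ff0000→score S567 F1594: (94.3448,37.6129) → (80.2331,51.0396) → (64.3264,73.0811) → (48.6213,93.3068) → (35.1144,101.2861)

[2] `<path>` line segment, #008000→cut S938 F1065: (27.5200,92.1671) → (252.2163,24.4819)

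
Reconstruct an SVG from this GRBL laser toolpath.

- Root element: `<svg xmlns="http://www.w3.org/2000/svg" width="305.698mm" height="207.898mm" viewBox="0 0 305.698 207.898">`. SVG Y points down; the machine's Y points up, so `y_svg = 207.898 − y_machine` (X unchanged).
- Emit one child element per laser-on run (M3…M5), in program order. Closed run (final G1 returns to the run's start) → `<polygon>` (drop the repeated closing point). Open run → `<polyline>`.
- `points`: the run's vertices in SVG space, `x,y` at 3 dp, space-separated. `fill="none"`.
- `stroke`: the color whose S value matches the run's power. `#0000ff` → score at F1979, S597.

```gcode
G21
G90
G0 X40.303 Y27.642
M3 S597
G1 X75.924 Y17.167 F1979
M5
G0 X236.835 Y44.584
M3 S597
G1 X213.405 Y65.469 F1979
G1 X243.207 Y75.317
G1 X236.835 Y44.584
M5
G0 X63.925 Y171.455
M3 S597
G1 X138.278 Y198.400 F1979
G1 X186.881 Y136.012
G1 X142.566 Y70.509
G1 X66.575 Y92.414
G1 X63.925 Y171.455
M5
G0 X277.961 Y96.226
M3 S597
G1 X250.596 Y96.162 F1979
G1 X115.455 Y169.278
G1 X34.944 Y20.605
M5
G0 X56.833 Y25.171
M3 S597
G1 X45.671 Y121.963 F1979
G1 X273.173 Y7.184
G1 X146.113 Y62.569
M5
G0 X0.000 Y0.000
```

Each laser-on run becomes one SVG element. Flip Y back into SVG space with y_svg = 207.898 − y_machine. Every run uses S597, so all elements get stroke `#0000ff` (score).

Run 1: The run is open, so emit a `<polyline>` with points (Y-flipped): 40.303,180.256 75.924,190.731.

Run 2: The run returns to its start, so emit a `<polygon>` with points (Y-flipped): 236.835,163.314 213.405,142.429 243.207,132.581.

Run 3: The run returns to its start, so emit a `<polygon>` with points (Y-flipped): 63.925,36.443 138.278,9.498 186.881,71.886 142.566,137.389 66.575,115.484.

Run 4: The run is open, so emit a `<polyline>` with points (Y-flipped): 277.961,111.672 250.596,111.736 115.455,38.620 34.944,187.293.

Run 5: The run is open, so emit a `<polyline>` with points (Y-flipped): 56.833,182.727 45.671,85.935 273.173,200.714 146.113,145.329.

<svg xmlns="http://www.w3.org/2000/svg" width="305.698mm" height="207.898mm" viewBox="0 0 305.698 207.898">
  <polyline points="40.303,180.256 75.924,190.731" fill="none" stroke="#0000ff"/>
  <polygon points="236.835,163.314 213.405,142.429 243.207,132.581" fill="none" stroke="#0000ff"/>
  <polygon points="63.925,36.443 138.278,9.498 186.881,71.886 142.566,137.389 66.575,115.484" fill="none" stroke="#0000ff"/>
  <polyline points="277.961,111.672 250.596,111.736 115.455,38.620 34.944,187.293" fill="none" stroke="#0000ff"/>
  <polyline points="56.833,182.727 45.671,85.935 273.173,200.714 146.113,145.329" fill="none" stroke="#0000ff"/>
</svg>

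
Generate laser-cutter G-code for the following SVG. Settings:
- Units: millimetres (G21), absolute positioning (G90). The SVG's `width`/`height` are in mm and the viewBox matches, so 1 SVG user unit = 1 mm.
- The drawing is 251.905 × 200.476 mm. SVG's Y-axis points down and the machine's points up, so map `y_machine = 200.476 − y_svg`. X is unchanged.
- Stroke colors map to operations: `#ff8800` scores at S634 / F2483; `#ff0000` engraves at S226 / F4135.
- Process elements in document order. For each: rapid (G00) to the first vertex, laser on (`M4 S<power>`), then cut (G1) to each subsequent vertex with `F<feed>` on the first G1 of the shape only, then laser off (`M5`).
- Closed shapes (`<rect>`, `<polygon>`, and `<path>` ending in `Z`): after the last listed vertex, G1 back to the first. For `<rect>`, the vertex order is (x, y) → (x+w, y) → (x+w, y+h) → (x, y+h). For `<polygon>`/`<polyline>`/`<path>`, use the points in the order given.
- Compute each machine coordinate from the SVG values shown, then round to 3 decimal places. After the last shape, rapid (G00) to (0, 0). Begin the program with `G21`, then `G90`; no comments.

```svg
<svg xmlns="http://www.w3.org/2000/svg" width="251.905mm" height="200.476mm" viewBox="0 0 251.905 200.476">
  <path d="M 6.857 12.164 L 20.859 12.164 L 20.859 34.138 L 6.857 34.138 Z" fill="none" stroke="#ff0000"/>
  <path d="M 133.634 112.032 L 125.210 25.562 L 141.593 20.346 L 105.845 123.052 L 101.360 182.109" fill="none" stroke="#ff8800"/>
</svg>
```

viewBox `0 0 251.905 200.476` with mm width/height → 1 unit = 1 mm. Flip: y_m = 200.476 − y_svg.

**Shape 1** — `<path>` rectangle, stroke `#ff0000` → engrave (S226, F4135). Machine vertices: (6.857,188.312) → (20.859,188.312) → (20.859,166.338) → (6.857,166.338) → (6.857,188.312). Closed: final G1 returns to the first vertex.

**Shape 2** — `<path>` open polyline, stroke `#ff8800` → score (S634, F2483). Machine vertices: (133.634,88.444) → (125.210,174.914) → (141.593,180.130) → (105.845,77.424) → (101.360,18.367). Open path.

G21
G90
G00 X6.857 Y188.312
M4 S226
G1 X20.859 Y188.312 F4135
G1 X20.859 Y166.338
G1 X6.857 Y166.338
G1 X6.857 Y188.312
M5
G00 X133.634 Y88.444
M4 S634
G1 X125.210 Y174.914 F2483
G1 X141.593 Y180.130
G1 X105.845 Y77.424
G1 X101.360 Y18.367
M5
G00 X0.000 Y0.000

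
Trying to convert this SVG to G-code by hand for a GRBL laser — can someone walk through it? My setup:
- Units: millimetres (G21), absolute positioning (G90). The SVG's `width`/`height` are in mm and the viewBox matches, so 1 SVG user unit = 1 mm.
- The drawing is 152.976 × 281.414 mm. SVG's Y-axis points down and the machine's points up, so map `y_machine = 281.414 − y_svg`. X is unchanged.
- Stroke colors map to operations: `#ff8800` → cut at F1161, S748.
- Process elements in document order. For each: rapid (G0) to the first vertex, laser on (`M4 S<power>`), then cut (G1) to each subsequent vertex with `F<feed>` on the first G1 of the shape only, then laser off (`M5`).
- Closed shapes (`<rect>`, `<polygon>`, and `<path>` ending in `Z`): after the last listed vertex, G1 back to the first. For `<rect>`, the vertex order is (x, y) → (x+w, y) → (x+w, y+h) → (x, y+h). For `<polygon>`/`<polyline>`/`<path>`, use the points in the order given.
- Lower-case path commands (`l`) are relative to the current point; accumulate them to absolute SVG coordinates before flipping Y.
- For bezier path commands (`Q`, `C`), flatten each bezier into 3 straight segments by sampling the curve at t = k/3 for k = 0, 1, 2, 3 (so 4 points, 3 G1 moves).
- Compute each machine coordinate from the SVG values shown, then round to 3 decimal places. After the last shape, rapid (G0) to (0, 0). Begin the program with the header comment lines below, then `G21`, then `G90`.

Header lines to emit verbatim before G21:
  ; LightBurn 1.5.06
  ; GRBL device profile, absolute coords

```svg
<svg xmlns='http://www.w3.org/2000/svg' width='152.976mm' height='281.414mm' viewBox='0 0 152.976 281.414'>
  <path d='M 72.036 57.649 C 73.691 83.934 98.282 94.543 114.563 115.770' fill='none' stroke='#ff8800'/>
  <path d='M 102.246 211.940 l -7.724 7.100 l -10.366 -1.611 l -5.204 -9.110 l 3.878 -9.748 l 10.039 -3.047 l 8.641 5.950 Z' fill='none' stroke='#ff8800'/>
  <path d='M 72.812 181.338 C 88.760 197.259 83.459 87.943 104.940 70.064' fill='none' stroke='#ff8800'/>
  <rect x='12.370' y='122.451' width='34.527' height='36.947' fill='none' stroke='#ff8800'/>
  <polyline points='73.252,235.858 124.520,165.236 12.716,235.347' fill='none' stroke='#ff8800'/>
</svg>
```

viewBox `0 0 152.976 281.414` with mm width/height → 1 unit = 1 mm. Flip: y_m = 281.414 − y_svg.

**Shape 1** — `<path>` cubic bezier, stroke `#ff8800` → cut (S748, F1161). Control points (SVG): P0=(72.036,57.649), P1=(73.691,83.934), P2=(98.282,94.543), P3=(114.563,115.770); sampled at t=k/3. Machine vertices: (72.036,223.765) → (80.179,201.731) → (96.669,184.306) → (114.563,165.644). Open path.

**Shape 2** — `<path>` regular polygon, stroke `#ff8800` → cut (S748, F1161). Machine vertices: (102.246,69.474) → (94.522,62.374) → (84.156,63.985) → (78.952,73.095) → (82.830,82.843) → (92.869,85.890) → (101.510,79.940) → (102.246,69.474). Closed: final G1 returns to the first vertex.

**Shape 3** — `<path>` cubic bezier, stroke `#ff8800` → cut (S748, F1161). Control points (SVG): P0=(72.812,181.338), P1=(88.760,197.259), P2=(83.459,87.943), P3=(104.940,70.064); sampled at t=k/3. Machine vertices: (72.812,100.076) → (83.456,117.876) → (90.607,171.017) → (104.940,211.350). Open path.

**Shape 4** — `<rect>` rectangle, stroke `#ff8800` → cut (S748, F1161). Machine vertices: (12.370,158.963) → (46.897,158.963) → (46.897,122.016) → (12.370,122.016) → (12.370,158.963). Closed: final G1 returns to the first vertex.

**Shape 5** — `<polyline>` open polyline, stroke `#ff8800` → cut (S748, F1161). Machine vertices: (73.252,45.556) → (124.520,116.178) → (12.716,46.067). Open path.

; LightBurn 1.5.06
; GRBL device profile, absolute coords
G21
G90
G0 X72.036 Y223.765
M4 S748
G1 X80.179 Y201.731 F1161
G1 X96.669 Y184.306
G1 X114.563 Y165.644
M5
G0 X102.246 Y69.474
M4 S748
G1 X94.522 Y62.374 F1161
G1 X84.156 Y63.985
G1 X78.952 Y73.095
G1 X82.830 Y82.843
G1 X92.869 Y85.890
G1 X101.510 Y79.940
G1 X102.246 Y69.474
M5
G0 X72.812 Y100.076
M4 S748
G1 X83.456 Y117.876 F1161
G1 X90.607 Y171.017
G1 X104.940 Y211.350
M5
G0 X12.370 Y158.963
M4 S748
G1 X46.897 Y158.963 F1161
G1 X46.897 Y122.016
G1 X12.370 Y122.016
G1 X12.370 Y158.963
M5
G0 X73.252 Y45.556
M4 S748
G1 X124.520 Y116.178 F1161
G1 X12.716 Y46.067
M5
G0 X0.000 Y0.000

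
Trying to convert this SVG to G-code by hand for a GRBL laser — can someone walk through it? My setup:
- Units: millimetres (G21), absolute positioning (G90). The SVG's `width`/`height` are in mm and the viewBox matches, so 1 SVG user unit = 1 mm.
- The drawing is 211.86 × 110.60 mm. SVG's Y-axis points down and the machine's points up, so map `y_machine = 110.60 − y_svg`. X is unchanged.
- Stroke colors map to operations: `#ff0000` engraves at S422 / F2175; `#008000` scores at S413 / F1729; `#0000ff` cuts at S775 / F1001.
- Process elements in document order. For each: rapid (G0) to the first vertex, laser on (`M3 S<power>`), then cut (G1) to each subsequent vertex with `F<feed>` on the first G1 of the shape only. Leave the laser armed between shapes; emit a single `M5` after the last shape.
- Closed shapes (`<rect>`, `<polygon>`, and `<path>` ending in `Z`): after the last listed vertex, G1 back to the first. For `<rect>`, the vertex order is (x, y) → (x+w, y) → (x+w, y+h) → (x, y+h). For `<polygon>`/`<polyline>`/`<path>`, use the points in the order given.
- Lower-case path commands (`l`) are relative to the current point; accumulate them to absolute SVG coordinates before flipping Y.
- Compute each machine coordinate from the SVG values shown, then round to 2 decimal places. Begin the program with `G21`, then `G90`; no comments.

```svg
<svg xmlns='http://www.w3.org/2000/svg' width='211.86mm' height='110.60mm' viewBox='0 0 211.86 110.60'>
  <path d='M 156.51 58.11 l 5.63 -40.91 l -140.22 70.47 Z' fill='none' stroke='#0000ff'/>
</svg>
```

1 u = 1 mm; y_m = 110.60 − y.

[1] `<path>` closed polygon, #0000ff→cut S775 F1001: (156.51,52.49) → (162.14,93.40) → (21.92,22.93) → (156.51,52.49) (closed)

G21
G90
G0 X156.51 Y52.49
M3 S775
G1 X162.14 Y93.40 F1001
G1 X21.92 Y22.93
G1 X156.51 Y52.49
M5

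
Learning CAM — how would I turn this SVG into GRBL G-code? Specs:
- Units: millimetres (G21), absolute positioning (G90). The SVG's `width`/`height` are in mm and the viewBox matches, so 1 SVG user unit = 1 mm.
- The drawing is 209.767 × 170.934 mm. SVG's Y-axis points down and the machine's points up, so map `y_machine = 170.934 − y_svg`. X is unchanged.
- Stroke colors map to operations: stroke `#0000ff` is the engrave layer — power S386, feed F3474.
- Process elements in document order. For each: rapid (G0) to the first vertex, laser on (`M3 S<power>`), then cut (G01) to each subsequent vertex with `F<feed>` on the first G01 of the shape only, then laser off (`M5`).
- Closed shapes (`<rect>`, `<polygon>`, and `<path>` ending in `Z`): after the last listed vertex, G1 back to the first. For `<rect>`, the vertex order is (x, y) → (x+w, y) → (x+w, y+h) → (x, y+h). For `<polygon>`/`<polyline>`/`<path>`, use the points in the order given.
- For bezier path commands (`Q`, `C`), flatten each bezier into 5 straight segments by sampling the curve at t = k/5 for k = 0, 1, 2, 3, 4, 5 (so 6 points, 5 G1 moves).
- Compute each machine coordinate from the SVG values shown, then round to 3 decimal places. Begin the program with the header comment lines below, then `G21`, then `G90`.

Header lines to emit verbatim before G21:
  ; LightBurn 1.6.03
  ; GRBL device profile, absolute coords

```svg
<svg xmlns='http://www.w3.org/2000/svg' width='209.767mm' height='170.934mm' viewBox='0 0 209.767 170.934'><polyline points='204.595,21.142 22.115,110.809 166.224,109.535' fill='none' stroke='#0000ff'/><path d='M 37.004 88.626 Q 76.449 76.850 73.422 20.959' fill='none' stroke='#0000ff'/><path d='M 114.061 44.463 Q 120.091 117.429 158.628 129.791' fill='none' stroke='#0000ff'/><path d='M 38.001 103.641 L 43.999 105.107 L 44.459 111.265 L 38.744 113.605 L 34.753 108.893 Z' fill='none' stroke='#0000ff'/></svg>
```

viewBox `0 0 209.767 170.934` with mm width/height → 1 unit = 1 mm. Flip: y_m = 170.934 − y_svg.

**Shape 1** — `<polyline>` open polyline, stroke `#0000ff` → engrave (S386, F3474). Machine vertices: (204.595,149.792) → (22.115,60.125) → (166.224,61.399). Open path.

**Shape 2** — `<path>` quadratic bezier, stroke `#0000ff` → engrave (S386, F3474). Control points (SVG): P0=(37.004,88.626), P1=(76.449,76.850), P2=(73.422,20.959); sampled at t=k/5. Machine vertices: (37.004,82.308) → (51.083,88.783) → (61.764,98.787) → (69.048,112.321) → (72.934,129.383) → (73.422,149.975). Open path.

**Shape 3** — `<path>` quadratic bezier, stroke `#0000ff` → engrave (S386, F3474). Control points (SVG): P0=(114.061,44.463), P1=(120.091,117.429), P2=(158.628,129.791); sampled at t=k/5. Machine vertices: (114.061,126.471) → (117.773,99.709) → (124.086,77.795) → (133.000,60.729) → (144.513,48.512) → (158.628,41.143). Open path.

**Shape 4** — `<path>` regular polygon, stroke `#0000ff` → engrave (S386, F3474). Machine vertices: (38.001,67.293) → (43.999,65.827) → (44.459,59.669) → (38.744,57.329) → (34.753,62.041) → (38.001,67.293). Closed: final G1 returns to the first vertex.

; LightBurn 1.6.03
; GRBL device profile, absolute coords
G21
G90
G0 X204.595 Y149.792
M3 S386
G01 X22.115 Y60.125 F3474
G01 X166.224 Y61.399
M5
G0 X37.004 Y82.308
M3 S386
G01 X51.083 Y88.783 F3474
G01 X61.764 Y98.787
G01 X69.048 Y112.321
G01 X72.934 Y129.383
G01 X73.422 Y149.975
M5
G0 X114.061 Y126.471
M3 S386
G01 X117.773 Y99.709 F3474
G01 X124.086 Y77.795
G01 X133.000 Y60.729
G01 X144.513 Y48.512
G01 X158.628 Y41.143
M5
G0 X38.001 Y67.293
M3 S386
G01 X43.999 Y65.827 F3474
G01 X44.459 Y59.669
G01 X38.744 Y57.329
G01 X34.753 Y62.041
G01 X38.001 Y67.293
M5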